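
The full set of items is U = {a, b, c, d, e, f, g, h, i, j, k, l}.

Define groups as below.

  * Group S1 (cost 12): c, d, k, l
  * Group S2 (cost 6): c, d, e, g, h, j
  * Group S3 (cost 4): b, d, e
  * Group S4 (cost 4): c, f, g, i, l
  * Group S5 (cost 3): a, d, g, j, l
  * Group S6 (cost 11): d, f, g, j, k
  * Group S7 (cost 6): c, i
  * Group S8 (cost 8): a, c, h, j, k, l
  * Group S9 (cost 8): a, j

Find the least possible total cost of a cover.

S3, S4, S8 together cover every item (S3 ∪ S4 ∪ S8 = {a, b, c, d, e, f, g, h, i, j, k, l}); total cost 4 + 4 + 8 = 16.
The greedy pick S5, S4, S3, S8 costs 19; no covering selection beats 16.

16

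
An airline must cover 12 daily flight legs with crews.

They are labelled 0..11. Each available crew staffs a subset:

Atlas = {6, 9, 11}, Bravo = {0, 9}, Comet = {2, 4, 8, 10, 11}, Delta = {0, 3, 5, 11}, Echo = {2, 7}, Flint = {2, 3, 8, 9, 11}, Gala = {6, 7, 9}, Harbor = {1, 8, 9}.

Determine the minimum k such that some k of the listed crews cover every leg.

Take {Comet, Delta, Gala, Harbor}. Their union is {0, 1, 2, 3, 4, 5, 6, 7, 8, 9, 10, 11}, which is all 12 legs.
Only Harbor contains 1, so Harbor is forced; the remaining 9 legs need at least 3 more crews (each remaining crew adds at most 4) — so at least 4 crews are needed, and 4 is optimal.

4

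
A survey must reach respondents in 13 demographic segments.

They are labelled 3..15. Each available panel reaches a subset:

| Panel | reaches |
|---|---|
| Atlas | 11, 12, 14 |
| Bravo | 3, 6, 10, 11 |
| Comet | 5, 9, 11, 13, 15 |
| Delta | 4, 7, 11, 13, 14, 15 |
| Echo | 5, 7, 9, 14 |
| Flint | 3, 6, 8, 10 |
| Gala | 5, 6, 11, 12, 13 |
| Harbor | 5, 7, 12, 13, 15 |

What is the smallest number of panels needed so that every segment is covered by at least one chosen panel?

Take {Delta, Echo, Flint, Harbor}. Their union is {3, 4, 5, 6, 7, 8, 9, 10, 11, 12, 13, 14, 15}, which is all 13 segments.
No 3 of the 8 panels cover everything (all 56 combinations miss at least one segment), so 4 is optimal.

4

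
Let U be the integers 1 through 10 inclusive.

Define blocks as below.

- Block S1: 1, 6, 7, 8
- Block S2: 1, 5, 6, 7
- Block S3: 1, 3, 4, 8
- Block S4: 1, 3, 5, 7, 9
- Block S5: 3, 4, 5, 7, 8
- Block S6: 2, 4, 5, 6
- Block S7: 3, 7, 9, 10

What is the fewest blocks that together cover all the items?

3

Take {S3, S6, S7}. Their union is {1, 2, 3, 4, 5, 6, 7, 8, 9, 10}, which is all 10 items.
Only S6 contains 2, so S6 is forced; the remaining 6 items need at least 2 more blocks (each remaining block adds at most 4) — so at least 3 blocks are needed, and 3 is optimal.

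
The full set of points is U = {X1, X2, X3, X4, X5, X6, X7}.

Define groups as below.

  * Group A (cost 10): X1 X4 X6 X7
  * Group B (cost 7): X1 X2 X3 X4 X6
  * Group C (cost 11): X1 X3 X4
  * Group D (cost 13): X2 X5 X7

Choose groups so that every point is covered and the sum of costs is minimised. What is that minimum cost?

B, D together cover every point (B ∪ D = {X1, X2, X3, X4, X5, X6, X7}); total cost 7 + 13 = 20.
No covering selection has total cost below 20.

20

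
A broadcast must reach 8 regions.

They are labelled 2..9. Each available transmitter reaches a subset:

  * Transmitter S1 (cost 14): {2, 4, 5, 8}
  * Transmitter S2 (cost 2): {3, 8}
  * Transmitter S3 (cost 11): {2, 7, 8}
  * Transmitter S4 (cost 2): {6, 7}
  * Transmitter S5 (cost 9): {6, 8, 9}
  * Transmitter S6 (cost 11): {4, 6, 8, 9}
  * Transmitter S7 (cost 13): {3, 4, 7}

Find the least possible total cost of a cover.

27

S1, S2, S4, S5 together cover every region (S1 ∪ S2 ∪ S4 ∪ S5 = {2, 3, 4, 5, 6, 7, 8, 9}); total cost 14 + 2 + 2 + 9 = 27.
No covering selection has total cost below 27.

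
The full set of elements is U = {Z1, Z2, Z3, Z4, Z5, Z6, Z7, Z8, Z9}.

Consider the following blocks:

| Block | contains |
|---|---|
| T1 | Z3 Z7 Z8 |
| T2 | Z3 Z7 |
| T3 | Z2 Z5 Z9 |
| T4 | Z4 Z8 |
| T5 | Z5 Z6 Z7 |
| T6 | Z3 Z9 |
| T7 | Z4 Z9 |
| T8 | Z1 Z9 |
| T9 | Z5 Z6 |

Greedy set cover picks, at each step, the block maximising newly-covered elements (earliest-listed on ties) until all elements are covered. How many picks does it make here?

Greedy: pick T1 (covers 3 new) → pick T3 (covers 3 new) → pick T4 (covers 1 new) → pick T5 (covers 1 new) → pick T8 (covers 1 new). Total picks: 5.

5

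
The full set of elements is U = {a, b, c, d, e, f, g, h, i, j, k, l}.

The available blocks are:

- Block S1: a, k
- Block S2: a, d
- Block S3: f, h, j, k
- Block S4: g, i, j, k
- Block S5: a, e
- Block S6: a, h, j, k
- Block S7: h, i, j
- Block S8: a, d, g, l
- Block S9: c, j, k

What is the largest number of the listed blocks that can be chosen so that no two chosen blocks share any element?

S8, S9 are pairwise disjoint (S8={a,d,g,l}; S9={c,j,k}).
Every remaining block overlaps one of these, and no 3 of the listed blocks are pairwise disjoint, so 2 is the maximum.

2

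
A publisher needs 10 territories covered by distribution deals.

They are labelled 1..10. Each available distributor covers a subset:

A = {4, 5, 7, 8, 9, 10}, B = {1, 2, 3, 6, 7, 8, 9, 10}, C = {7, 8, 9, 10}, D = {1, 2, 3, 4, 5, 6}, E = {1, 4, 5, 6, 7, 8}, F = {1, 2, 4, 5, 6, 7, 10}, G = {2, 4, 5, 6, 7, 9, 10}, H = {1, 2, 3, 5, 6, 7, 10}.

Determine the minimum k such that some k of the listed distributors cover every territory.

2

Take {A, B}. Their union is {1, 2, 3, 4, 5, 6, 7, 8, 9, 10}, which is all 10 territories.
No single distributor has all 10 territories (the largest, B, has 8), so 2 is optimal.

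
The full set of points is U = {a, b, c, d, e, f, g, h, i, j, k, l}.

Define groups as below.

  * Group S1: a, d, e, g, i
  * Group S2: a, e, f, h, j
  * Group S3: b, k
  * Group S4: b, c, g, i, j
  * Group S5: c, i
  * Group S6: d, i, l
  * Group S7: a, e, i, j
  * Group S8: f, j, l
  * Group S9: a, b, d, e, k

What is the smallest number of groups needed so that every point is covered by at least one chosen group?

4

Take {S2, S3, S4, S6}. Their union is {a, b, c, d, e, f, g, h, i, j, k, l}, which is all 12 points.
No 3 of the 9 groups cover everything (all 84 combinations miss at least one point), so 4 is optimal.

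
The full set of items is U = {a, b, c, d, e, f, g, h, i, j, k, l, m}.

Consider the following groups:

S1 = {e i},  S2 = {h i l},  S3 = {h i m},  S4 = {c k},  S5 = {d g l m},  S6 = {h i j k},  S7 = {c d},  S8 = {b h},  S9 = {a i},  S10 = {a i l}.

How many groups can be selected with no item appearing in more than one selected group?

4

S1, S4, S5, S8 are pairwise disjoint (S1={e,i}; S4={c,k}; S5={d,g,l,m}; S8={b,h}).
Every remaining group overlaps one of these, and no 5 of the listed groups are pairwise disjoint, so 4 is the maximum.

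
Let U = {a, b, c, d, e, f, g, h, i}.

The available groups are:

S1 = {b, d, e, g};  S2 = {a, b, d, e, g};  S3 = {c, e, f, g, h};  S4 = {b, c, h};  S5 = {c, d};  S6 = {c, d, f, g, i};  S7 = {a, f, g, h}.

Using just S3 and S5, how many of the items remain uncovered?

Union of S3, S5 = {c, d, e, f, g, h}.
Not covered: a, b, i — 3 items.

3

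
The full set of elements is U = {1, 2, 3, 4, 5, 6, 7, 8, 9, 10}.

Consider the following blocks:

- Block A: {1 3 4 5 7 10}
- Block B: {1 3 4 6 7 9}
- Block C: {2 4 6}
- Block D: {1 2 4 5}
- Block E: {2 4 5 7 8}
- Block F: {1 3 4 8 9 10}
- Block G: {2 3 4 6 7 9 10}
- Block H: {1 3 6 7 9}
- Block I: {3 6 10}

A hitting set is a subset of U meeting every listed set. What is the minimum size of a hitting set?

2

The 2 elements {2, 3} hit every block.
The blocks D, I are pairwise disjoint, so any hitting set needs a separate element for each — at least 2. Hence 2 is optimal.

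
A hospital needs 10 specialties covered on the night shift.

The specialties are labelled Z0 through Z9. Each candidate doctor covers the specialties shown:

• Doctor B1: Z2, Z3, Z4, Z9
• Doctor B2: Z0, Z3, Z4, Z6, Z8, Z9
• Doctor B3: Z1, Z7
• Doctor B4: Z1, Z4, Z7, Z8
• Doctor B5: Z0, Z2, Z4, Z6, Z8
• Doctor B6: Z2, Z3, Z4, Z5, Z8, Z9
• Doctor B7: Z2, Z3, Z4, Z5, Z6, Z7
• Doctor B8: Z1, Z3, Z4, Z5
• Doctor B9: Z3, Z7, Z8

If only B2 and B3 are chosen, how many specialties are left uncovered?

Union of B2, B3 = {Z0, Z1, Z3, Z4, Z6, Z7, Z8, Z9}.
Not covered: Z2, Z5 — 2 specialties.

2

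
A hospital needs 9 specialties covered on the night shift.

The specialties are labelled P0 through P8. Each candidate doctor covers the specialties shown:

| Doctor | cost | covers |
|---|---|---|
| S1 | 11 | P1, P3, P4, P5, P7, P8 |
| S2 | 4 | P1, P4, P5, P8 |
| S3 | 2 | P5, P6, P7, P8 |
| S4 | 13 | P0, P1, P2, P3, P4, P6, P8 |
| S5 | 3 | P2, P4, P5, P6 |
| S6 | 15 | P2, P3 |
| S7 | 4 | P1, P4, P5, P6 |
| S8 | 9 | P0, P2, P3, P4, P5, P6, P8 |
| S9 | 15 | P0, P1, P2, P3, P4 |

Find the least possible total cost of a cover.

S2, S3, S8 together cover every specialty (S2 ∪ S3 ∪ S8 = {P0, P1, P2, P3, P4, P5, P6, P7, P8}); total cost 4 + 2 + 9 = 15.
The greedy pick S3, S5, S2, S8 costs 18; no covering selection beats 15.

15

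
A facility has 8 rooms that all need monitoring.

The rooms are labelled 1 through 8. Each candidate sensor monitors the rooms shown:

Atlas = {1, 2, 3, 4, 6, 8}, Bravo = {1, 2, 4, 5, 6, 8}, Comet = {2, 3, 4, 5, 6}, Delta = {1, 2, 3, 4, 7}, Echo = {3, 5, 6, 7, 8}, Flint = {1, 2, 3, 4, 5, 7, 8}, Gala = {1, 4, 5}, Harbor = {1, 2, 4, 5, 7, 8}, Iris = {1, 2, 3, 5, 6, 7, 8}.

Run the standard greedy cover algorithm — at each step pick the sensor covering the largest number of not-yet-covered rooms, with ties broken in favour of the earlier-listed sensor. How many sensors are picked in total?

2

Greedy: pick Flint (covers 7 new) → pick Atlas (covers 1 new). Total picks: 2.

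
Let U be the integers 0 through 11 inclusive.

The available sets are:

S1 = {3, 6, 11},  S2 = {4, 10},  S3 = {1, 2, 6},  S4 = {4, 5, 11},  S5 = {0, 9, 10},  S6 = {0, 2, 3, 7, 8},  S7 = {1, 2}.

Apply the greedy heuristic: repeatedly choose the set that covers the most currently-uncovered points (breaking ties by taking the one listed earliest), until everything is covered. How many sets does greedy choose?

Greedy: pick S6 (covers 5 new) → pick S4 (covers 3 new) → pick S3 (covers 2 new) → pick S5 (covers 2 new). Total picks: 4.

4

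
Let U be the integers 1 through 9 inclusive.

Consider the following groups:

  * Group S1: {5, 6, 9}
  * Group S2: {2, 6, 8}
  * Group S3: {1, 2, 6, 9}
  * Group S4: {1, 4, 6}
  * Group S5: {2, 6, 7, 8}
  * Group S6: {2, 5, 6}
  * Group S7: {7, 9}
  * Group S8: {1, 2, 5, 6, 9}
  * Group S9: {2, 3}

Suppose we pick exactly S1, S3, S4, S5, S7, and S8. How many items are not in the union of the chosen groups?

Union of S1, S3, S4, S5, S7, S8 = {1, 2, 4, 5, 6, 7, 8, 9}.
Not covered: 3 — 1 item.

1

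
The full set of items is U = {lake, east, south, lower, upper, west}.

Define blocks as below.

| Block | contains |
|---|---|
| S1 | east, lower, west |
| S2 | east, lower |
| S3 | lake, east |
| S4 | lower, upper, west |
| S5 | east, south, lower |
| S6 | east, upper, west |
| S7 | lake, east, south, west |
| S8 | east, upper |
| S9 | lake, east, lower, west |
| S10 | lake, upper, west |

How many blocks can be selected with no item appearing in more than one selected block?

2

S3, S4 are pairwise disjoint (S3={lake,east}; S4={lower,upper,west}).
Every remaining block overlaps one of these, and no 3 of the listed blocks are pairwise disjoint, so 2 is the maximum.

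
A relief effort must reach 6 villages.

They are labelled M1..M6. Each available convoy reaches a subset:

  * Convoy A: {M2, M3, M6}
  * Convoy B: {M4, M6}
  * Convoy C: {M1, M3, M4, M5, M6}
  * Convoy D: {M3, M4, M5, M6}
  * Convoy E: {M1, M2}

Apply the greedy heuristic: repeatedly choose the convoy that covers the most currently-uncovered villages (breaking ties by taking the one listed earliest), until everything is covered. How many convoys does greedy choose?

2

Greedy: pick C (covers 5 new) → pick A (covers 1 new). Total picks: 2.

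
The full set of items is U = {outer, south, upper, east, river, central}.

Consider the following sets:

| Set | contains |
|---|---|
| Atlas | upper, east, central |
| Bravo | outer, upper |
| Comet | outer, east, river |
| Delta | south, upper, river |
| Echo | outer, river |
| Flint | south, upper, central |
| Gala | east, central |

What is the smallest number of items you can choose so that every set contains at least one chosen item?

The 3 items {outer, upper, east} hit every set.
No choice of 2 items meets every set, so 3 is the minimum.

3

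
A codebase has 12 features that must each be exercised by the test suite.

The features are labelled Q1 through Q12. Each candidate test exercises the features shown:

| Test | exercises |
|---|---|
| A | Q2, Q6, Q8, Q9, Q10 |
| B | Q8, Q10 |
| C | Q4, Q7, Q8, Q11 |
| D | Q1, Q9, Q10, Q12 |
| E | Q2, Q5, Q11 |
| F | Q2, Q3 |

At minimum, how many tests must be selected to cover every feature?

Take {A, C, D, E, F}. Their union is {Q1, Q2, Q3, Q4, Q5, Q6, Q7, Q8, Q9, Q10, Q11, Q12}, which is all 12 features.
No 4 of the 6 tests cover everything (all 15 combinations miss at least one feature), so 5 is optimal.

5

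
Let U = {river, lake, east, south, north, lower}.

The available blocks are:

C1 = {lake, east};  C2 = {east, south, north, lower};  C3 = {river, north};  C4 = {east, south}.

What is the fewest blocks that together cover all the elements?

C1 and C2 and C3 together: C1 ∪ C2 ∪ C3 = {river, lake, east, south, north, lower} — every element is covered.
Only C3 contains river, so C3 is forced; the remaining 4 elements need at least 2 more blocks (each remaining block adds at most 3) — so at least 3 blocks are needed, and 3 is optimal.

3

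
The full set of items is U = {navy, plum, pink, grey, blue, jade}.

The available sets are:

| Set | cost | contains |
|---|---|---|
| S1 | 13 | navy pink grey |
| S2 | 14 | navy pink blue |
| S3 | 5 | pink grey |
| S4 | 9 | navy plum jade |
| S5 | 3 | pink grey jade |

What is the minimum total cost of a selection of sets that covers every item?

S2, S4, S5 together cover every item (S2 ∪ S4 ∪ S5 = {navy, plum, pink, grey, blue, jade}); total cost 14 + 9 + 3 = 26.
No covering selection has total cost below 26.

26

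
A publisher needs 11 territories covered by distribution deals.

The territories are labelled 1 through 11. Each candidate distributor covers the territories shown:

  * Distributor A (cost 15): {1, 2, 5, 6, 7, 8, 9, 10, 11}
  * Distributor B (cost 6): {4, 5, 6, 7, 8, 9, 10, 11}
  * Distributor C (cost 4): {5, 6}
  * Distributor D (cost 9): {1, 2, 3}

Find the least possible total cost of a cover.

15

B, D together cover every territory (B ∪ D = {1, 2, 3, 4, 5, 6, 7, 8, 9, 10, 11}); total cost 6 + 9 = 15.
No covering selection has total cost below 15.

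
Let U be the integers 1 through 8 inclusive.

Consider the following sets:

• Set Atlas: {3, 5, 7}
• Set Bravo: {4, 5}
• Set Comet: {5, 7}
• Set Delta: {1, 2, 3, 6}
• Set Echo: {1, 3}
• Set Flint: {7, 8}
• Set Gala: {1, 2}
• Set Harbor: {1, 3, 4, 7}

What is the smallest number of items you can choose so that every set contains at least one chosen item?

The 3 items {1, 5, 8} hit every set.
The sets Bravo, Echo, Flint are pairwise disjoint, so any hitting set needs a separate item for each — at least 3. Hence 3 is optimal.

3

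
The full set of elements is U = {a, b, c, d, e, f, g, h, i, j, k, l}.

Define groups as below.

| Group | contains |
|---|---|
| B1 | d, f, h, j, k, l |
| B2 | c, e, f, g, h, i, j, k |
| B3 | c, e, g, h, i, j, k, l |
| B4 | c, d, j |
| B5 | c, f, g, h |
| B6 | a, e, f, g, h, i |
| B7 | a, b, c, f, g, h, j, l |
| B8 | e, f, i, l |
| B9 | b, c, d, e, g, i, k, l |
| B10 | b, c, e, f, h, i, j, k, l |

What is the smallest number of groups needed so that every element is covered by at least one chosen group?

B7 and B9 together: B7 ∪ B9 = {a, b, c, d, e, f, g, h, i, j, k, l} — every element is covered.
No single group has all 12 elements (the largest, B10, has 9), so 2 is optimal.

2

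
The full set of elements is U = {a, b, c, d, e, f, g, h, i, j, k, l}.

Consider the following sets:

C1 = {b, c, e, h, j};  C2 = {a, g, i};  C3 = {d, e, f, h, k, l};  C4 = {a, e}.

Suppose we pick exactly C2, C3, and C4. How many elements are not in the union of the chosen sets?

3

Union of C2, C3, C4 = {a, d, e, f, g, h, i, k, l}.
Not covered: b, c, j — 3 elements.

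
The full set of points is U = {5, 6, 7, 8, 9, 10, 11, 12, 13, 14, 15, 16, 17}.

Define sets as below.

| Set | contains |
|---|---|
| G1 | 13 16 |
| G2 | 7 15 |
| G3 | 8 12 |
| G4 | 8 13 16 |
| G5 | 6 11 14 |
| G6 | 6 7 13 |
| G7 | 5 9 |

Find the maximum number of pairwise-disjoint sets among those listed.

5

G1, G2, G3, G5, G7 are pairwise disjoint (G1={13,16}; G2={7,15}; G3={8,12}; G5={6,11,14}; G7={5,9}).
Every remaining set overlaps one of these, and no 6 of the listed sets are pairwise disjoint, so 5 is the maximum.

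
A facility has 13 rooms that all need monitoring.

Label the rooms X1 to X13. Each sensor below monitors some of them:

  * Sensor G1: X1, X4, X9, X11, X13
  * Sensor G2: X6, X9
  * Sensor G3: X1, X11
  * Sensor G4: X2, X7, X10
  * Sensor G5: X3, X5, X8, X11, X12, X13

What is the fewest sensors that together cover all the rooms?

G1 and G2 and G4 and G5 together: G1 ∪ G2 ∪ G4 ∪ G5 = {X1, X2, X3, X4, X5, X6, X7, X8, X9, X10, X11, X12, X13} — every room is covered.
Only G5 contains X3, so G5 is forced; the remaining 7 rooms need at least 3 more sensors (each remaining sensor adds at most 3) — so at least 4 sensors are needed, and 4 is optimal.

4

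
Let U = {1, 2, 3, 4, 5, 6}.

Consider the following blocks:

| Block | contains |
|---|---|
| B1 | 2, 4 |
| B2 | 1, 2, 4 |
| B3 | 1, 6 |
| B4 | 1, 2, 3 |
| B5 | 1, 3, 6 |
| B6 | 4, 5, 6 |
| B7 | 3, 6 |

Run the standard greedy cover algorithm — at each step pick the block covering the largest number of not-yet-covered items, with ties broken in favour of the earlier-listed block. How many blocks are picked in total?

3

Greedy: pick B2 (covers 3 new) → pick B5 (covers 2 new) → pick B6 (covers 1 new). Total picks: 3.
(The true minimum cover uses only 2 blocks, so greedy is not optimal here.)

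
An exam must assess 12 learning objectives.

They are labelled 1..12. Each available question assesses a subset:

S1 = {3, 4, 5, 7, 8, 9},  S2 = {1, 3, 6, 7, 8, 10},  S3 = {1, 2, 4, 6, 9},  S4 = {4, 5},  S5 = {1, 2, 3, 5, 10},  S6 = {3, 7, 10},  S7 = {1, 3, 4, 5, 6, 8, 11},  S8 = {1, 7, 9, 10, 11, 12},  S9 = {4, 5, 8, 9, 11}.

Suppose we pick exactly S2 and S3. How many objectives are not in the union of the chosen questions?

3

Union of S2, S3 = {1, 2, 3, 4, 6, 7, 8, 9, 10}.
Not covered: 5, 11, 12 — 3 objectives.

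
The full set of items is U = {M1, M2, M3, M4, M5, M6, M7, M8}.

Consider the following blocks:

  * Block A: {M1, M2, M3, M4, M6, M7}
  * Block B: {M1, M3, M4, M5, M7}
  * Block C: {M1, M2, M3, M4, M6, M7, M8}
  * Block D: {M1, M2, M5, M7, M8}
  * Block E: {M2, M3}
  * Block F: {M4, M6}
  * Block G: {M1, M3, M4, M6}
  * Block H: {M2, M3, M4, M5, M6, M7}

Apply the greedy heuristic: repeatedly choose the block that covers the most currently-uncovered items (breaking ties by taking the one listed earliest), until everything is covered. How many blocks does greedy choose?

2

Greedy: pick C (covers 7 new) → pick B (covers 1 new). Total picks: 2.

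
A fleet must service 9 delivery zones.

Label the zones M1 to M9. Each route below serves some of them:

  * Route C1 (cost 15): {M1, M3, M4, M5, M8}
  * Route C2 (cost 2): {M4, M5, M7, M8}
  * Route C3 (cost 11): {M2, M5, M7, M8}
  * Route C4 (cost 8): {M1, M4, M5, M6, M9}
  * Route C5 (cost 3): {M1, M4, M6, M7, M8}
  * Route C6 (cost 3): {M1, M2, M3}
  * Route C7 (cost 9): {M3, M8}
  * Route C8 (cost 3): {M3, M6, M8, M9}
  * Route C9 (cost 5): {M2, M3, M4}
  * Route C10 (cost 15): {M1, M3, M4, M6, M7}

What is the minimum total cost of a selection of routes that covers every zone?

8

C2, C6, C8 together cover every zone (C2 ∪ C6 ∪ C8 = {M1, M2, M3, M4, M5, M6, M7, M8, M9}); total cost 2 + 3 + 3 = 8.
No covering selection has total cost below 8.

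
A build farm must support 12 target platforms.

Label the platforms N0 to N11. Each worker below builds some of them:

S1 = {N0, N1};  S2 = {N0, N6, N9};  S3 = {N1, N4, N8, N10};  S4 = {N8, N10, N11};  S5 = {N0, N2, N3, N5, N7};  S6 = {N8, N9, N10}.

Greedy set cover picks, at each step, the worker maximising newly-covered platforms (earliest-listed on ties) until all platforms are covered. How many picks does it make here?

Greedy: pick S5 (covers 5 new) → pick S3 (covers 4 new) → pick S2 (covers 2 new) → pick S4 (covers 1 new). Total picks: 4.

4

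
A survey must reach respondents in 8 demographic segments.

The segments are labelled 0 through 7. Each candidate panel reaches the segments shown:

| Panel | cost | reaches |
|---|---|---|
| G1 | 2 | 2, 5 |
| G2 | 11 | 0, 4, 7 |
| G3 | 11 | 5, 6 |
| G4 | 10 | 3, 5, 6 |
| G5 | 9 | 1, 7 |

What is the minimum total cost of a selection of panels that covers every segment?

G1, G2, G4, G5 together cover every segment (G1 ∪ G2 ∪ G4 ∪ G5 = {0, 1, 2, 3, 4, 5, 6, 7}); total cost 2 + 11 + 10 + 9 = 32.
No covering selection has total cost below 32.

32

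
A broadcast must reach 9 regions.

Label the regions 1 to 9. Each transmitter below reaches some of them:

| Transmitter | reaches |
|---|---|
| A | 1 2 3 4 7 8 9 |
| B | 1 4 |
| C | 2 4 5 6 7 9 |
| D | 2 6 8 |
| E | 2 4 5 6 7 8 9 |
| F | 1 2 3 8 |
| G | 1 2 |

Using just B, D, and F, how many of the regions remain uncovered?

Union of B, D, F = {1, 2, 3, 4, 6, 8}.
Not covered: 5, 7, 9 — 3 regions.

3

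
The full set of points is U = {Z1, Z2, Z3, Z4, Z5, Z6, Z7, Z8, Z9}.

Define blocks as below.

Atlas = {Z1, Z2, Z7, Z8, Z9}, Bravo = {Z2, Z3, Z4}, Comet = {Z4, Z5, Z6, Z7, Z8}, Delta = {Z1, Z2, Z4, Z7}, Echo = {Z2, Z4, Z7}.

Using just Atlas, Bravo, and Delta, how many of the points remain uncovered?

Union of Atlas, Bravo, Delta = {Z1, Z2, Z3, Z4, Z7, Z8, Z9}.
Not covered: Z5, Z6 — 2 points.

2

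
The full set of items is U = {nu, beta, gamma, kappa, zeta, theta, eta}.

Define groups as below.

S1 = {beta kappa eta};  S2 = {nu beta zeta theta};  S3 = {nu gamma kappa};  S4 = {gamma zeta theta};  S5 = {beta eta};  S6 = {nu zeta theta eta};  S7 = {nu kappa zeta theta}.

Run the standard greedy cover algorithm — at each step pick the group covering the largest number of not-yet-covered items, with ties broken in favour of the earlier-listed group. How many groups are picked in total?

Greedy: pick S2 (covers 4 new) → pick S1 (covers 2 new) → pick S3 (covers 1 new). Total picks: 3.

3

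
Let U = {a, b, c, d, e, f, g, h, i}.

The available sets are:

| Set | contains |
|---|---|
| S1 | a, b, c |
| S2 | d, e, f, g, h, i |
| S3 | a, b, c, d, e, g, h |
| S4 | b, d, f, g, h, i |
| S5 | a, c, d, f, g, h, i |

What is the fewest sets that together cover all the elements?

2

S1 and S2 together: S1 ∪ S2 = {a, b, c, d, e, f, g, h, i} — every element is covered.
No single set has all 9 elements (the largest, S3, has 7), so 2 is optimal.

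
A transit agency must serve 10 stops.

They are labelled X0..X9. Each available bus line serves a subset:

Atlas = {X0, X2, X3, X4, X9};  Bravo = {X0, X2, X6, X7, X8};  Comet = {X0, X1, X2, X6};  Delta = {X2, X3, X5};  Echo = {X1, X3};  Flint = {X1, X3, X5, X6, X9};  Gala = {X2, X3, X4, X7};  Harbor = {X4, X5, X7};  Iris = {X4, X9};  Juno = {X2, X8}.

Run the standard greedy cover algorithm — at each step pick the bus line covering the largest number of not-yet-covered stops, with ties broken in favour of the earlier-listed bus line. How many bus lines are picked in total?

3

Greedy: pick Atlas (covers 5 new) → pick Bravo (covers 3 new) → pick Flint (covers 2 new). Total picks: 3.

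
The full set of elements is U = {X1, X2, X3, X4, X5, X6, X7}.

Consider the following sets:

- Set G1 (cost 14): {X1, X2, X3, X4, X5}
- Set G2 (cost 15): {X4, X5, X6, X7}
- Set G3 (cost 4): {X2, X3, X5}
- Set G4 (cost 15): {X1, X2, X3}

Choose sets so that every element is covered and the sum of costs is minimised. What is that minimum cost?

G1, G2 together cover every element (G1 ∪ G2 = {X1, X2, X3, X4, X5, X6, X7}); total cost 14 + 15 = 29.
The greedy pick G3, G2, G1 costs 33; no covering selection beats 29.

29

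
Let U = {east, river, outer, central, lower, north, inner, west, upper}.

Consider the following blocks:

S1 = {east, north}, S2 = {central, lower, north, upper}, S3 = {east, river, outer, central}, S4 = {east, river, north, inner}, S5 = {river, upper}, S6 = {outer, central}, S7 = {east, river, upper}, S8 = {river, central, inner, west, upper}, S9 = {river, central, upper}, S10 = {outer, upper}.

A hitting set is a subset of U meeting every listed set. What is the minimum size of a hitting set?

3

The 3 items {east, outer, upper} hit every block.
The blocks S1, S5, S6 are pairwise disjoint, so any hitting set needs a separate item for each — at least 3. Hence 3 is optimal.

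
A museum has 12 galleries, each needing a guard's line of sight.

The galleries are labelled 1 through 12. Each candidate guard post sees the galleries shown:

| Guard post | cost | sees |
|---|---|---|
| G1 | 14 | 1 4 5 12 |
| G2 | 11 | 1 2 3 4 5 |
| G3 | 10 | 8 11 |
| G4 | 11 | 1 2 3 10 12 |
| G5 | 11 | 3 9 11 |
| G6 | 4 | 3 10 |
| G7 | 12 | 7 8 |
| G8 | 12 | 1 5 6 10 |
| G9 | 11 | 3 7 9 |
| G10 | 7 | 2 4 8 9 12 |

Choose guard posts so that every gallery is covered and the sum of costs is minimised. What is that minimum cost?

G3, G8, G9, G10 together cover every gallery (G3 ∪ G8 ∪ G9 ∪ G10 = {1, 2, 3, 4, 5, 6, 7, 8, 9, 10, 11, 12}); total cost 10 + 12 + 11 + 7 = 40.
The greedy pick G10, G6, G8, G3, G9 costs 44; no covering selection beats 40.

40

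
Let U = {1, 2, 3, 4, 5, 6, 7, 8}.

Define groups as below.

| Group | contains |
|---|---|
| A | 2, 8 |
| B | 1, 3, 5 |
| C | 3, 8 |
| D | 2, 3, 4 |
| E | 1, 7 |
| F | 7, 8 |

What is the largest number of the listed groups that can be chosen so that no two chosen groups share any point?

2

B, F are pairwise disjoint (B={1,3,5}; F={7,8}).
Every remaining group overlaps one of these, and no 3 of the listed groups are pairwise disjoint, so 2 is the maximum.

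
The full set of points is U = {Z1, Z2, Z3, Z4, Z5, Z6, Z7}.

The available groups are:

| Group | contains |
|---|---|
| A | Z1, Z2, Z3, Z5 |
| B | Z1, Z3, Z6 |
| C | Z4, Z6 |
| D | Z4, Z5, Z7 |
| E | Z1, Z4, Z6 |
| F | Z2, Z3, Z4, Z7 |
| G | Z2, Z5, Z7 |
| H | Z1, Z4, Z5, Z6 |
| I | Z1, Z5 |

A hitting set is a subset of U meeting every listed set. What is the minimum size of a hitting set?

Take T = {Z2, Z5, Z6}. Each listed group contains at least one of these, so T is a hitting set of size 3.
No choice of 2 points meets every group, so 3 is the minimum.

3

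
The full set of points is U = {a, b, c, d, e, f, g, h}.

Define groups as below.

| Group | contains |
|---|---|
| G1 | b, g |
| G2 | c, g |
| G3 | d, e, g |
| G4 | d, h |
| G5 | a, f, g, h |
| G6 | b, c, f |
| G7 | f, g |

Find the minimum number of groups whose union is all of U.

3

G3, G5, and G6 cover everything between them: the union {a, b, c, d, e, f, g, h} is all of U.
Only G5 contains a, so G5 is forced; the remaining 4 points need at least 2 more groups (each remaining group adds at most 2) — so at least 3 groups are needed, and 3 is optimal.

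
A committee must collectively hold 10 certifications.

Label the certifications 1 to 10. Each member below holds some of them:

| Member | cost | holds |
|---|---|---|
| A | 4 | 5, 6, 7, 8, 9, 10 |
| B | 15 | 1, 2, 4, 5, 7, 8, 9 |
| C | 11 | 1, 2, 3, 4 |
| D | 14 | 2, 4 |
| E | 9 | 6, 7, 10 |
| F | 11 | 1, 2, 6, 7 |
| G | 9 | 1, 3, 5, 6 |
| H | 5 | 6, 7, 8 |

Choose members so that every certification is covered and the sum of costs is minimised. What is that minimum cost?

15

A, C together cover every certification (A ∪ C = {1, 2, 3, 4, 5, 6, 7, 8, 9, 10}); total cost 4 + 11 = 15.
No covering selection has total cost below 15.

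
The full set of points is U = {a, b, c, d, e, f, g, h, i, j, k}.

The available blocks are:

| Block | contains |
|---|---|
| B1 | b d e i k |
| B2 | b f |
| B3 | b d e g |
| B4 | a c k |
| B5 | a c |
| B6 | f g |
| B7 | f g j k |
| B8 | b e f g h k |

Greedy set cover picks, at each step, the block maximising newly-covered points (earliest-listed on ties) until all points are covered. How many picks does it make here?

4

Greedy: pick B8 (covers 6 new) → pick B1 (covers 2 new) → pick B4 (covers 2 new) → pick B7 (covers 1 new). Total picks: 4.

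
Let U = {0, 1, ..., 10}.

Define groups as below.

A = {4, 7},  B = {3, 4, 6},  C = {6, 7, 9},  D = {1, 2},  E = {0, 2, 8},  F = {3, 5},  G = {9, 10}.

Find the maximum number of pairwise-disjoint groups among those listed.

4

A, E, F, G are pairwise disjoint (A={4,7}; E={0,2,8}; F={3,5}; G={9,10}).
Every remaining group overlaps one of these, and no 5 of the listed groups are pairwise disjoint, so 4 is the maximum.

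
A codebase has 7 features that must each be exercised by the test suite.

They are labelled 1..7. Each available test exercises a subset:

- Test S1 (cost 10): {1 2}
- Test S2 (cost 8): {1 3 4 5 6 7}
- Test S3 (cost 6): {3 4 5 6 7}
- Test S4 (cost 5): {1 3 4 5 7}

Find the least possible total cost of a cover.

16

S1, S3 together cover every feature (S1 ∪ S3 = {1, 2, 3, 4, 5, 6, 7}); total cost 10 + 6 = 16.
The greedy pick S4, S3, S1 costs 21; no covering selection beats 16.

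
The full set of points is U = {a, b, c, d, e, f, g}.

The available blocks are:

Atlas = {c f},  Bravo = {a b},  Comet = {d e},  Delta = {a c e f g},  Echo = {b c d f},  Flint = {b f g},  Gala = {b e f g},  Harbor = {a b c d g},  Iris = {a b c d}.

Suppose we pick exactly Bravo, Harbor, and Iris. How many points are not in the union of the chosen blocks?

2

Union of Bravo, Harbor, Iris = {a, b, c, d, g}.
Not covered: e, f — 2 points.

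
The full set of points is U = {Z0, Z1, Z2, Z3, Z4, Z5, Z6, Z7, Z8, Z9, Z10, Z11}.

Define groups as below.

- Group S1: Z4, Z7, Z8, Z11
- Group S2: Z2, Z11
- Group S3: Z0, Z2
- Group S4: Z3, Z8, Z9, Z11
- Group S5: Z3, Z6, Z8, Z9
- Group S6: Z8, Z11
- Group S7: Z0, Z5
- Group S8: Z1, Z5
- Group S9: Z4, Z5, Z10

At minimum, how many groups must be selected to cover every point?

S1 and S3 and S5 and S8 and S9 together: S1 ∪ S3 ∪ S5 ∪ S8 ∪ S9 = {Z0, Z1, Z2, Z3, Z4, Z5, Z6, Z7, Z8, Z9, Z10, Z11} — every point is covered.
No 4 of the 9 groups cover everything (all 126 combinations miss at least one point), so 5 is optimal.

5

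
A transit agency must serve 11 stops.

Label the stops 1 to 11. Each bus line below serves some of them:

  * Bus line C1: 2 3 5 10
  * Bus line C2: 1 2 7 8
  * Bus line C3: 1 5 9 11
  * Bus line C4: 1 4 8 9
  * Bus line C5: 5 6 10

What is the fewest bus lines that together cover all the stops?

5

C1 and C2 and C3 and C4 and C5 together: C1 ∪ C2 ∪ C3 ∪ C4 ∪ C5 = {1, 2, 3, 4, 5, 6, 7, 8, 9, 10, 11} — every stop is covered.
No 4 of the 5 bus lines cover everything (all 5 combinations miss at least one stop), so 5 is optimal.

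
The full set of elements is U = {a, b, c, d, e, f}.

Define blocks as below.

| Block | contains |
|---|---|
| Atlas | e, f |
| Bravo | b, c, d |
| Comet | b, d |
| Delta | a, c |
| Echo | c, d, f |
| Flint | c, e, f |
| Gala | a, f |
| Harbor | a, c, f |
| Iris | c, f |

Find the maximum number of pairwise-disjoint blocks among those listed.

3

Atlas, Comet, Delta are pairwise disjoint (Atlas={e,f}; Comet={b,d}; Delta={a,c}).
Every remaining block overlaps one of these, and no 4 of the listed blocks are pairwise disjoint, so 3 is the maximum.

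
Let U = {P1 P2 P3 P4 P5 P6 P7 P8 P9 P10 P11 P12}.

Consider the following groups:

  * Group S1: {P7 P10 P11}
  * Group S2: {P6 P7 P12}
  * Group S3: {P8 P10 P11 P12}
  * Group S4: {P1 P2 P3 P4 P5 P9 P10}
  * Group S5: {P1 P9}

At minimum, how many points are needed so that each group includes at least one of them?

3

Take H = {P7, P8, P9}. Each listed group contains at least one of these, so H is a hitting set of size 3.
No choice of 2 points meets every group, so 3 is the minimum.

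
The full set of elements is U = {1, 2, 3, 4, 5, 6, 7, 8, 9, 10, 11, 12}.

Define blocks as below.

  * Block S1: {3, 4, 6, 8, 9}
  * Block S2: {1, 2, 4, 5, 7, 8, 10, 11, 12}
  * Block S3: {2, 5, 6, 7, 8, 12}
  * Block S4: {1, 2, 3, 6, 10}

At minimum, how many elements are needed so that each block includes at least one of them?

The 2 elements {8, 10} hit every block.
No single element lies in every block, so at least 2 are needed and 2 is optimal.

2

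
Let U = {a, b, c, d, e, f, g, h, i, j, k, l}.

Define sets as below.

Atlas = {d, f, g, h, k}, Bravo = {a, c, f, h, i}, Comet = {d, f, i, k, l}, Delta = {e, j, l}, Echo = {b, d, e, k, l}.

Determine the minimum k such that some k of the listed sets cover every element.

4

Atlas, Bravo, Delta, and Echo cover everything between them: the union {a, b, c, d, e, f, g, h, i, j, k, l} is all of U.
Only Atlas contains g, so Atlas is forced; the remaining 7 elements need at least 3 more sets (each remaining set adds at most 3) — so at least 4 sets are needed, and 4 is optimal.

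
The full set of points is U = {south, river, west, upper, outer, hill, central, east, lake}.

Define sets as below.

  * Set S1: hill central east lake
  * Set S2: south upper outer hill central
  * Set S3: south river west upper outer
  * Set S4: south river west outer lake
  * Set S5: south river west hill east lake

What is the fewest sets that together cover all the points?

S2 and S5 cover everything between them: the union {south, river, west, upper, outer, hill, central, east, lake} is all of U.
No single set has all 9 points (the largest, S5, has 6), so 2 is optimal.

2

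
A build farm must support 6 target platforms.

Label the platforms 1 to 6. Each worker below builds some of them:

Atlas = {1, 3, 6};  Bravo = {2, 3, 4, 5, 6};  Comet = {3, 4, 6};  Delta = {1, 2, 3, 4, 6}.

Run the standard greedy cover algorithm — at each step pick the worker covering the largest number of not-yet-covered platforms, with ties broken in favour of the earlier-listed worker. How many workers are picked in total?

2

Greedy: pick Bravo (covers 5 new) → pick Atlas (covers 1 new). Total picks: 2.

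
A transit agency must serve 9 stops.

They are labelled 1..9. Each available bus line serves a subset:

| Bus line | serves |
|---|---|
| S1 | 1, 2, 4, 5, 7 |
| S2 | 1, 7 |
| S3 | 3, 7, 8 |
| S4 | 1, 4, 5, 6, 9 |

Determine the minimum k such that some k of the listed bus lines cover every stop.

3

Take {S1, S3, S4}. Their union is {1, 2, 3, 4, 5, 6, 7, 8, 9}, which is all 9 stops.
Only S1 contains 2, so S1 is forced; the remaining 4 stops need at least 2 more bus lines (each remaining bus line adds at most 2) — so at least 3 bus lines are needed, and 3 is optimal.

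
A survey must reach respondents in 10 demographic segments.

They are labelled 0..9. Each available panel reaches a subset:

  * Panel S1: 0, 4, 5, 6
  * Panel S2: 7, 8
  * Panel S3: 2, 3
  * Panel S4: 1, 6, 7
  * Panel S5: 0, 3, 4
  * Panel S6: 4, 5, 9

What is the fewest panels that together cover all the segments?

Take {S1, S2, S3, S4, S6}. Their union is {0, 1, 2, 3, 4, 5, 6, 7, 8, 9}, which is all 10 segments.
No 4 of the 6 panels cover everything (all 15 combinations miss at least one segment), so 5 is optimal.

5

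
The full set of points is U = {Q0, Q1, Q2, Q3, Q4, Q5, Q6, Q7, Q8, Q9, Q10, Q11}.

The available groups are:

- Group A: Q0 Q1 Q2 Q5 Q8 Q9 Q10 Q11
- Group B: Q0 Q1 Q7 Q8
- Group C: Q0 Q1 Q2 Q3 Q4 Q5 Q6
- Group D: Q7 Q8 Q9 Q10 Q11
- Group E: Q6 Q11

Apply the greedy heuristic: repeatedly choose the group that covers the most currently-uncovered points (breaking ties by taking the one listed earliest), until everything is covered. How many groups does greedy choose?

3

Greedy: pick A (covers 8 new) → pick C (covers 3 new) → pick B (covers 1 new). Total picks: 3.
(The true minimum cover uses only 2 groups, so greedy is not optimal here.)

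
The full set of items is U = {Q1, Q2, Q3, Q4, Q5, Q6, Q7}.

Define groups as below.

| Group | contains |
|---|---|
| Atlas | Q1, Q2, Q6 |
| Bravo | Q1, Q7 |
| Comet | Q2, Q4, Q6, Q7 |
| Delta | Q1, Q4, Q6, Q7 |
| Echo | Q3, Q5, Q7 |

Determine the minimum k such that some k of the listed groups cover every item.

Atlas, Comet, and Echo cover everything between them: the union {Q1, Q2, Q3, Q4, Q5, Q6, Q7} is all of U.
Only Echo contains Q3, so Echo is forced; the remaining 4 items need at least 2 more groups (each remaining group adds at most 3) — so at least 3 groups are needed, and 3 is optimal.

3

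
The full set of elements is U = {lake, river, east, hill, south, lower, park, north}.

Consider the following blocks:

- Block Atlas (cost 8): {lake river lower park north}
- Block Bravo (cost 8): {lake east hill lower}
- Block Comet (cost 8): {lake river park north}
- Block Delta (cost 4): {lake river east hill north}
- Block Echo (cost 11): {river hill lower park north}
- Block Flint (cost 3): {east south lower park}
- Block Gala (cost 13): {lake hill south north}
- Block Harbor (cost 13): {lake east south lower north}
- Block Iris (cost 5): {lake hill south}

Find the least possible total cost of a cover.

7

Delta, Flint together cover every element (Delta ∪ Flint = {lake, river, east, hill, south, lower, park, north}); total cost 4 + 3 = 7.
No covering selection has total cost below 7.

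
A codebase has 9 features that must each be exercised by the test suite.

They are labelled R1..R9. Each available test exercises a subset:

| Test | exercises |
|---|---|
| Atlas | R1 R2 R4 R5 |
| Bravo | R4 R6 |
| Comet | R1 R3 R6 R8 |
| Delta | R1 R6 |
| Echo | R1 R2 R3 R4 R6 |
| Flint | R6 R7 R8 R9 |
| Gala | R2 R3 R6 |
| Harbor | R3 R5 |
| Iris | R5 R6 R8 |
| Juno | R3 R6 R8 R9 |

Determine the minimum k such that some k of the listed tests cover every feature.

Echo and Flint and Harbor together: Echo ∪ Flint ∪ Harbor = {R1, R2, R3, R4, R5, R6, R7, R8, R9} — every feature is covered.
Only Flint contains R7, so Flint is forced; the remaining 5 features need at least 2 more tests (each remaining test adds at most 4) — so at least 3 tests are needed, and 3 is optimal.

3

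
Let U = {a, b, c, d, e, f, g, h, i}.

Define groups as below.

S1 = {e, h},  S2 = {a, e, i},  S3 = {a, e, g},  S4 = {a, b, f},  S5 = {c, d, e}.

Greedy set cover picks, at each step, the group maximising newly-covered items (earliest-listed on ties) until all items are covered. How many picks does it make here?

5

Greedy: pick S2 (covers 3 new) → pick S4 (covers 2 new) → pick S5 (covers 2 new) → pick S1 (covers 1 new) → pick S3 (covers 1 new). Total picks: 5.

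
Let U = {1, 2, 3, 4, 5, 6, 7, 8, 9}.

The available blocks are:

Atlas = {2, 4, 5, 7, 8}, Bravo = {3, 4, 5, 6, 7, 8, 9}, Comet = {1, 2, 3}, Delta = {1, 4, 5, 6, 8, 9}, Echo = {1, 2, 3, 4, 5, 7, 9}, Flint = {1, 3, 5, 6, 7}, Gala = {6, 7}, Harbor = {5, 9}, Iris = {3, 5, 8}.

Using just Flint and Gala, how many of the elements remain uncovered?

Union of Flint, Gala = {1, 3, 5, 6, 7}.
Not covered: 2, 4, 8, 9 — 4 elements.

4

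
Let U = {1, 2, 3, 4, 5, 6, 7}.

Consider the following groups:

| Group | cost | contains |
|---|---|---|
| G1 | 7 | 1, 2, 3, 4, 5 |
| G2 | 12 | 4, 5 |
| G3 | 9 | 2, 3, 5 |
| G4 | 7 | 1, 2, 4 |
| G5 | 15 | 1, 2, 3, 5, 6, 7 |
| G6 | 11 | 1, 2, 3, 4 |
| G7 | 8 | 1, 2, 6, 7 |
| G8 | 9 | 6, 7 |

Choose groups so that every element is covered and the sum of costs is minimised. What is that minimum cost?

G1, G7 together cover every element (G1 ∪ G7 = {1, 2, 3, 4, 5, 6, 7}); total cost 7 + 8 = 15.
No covering selection has total cost below 15.

15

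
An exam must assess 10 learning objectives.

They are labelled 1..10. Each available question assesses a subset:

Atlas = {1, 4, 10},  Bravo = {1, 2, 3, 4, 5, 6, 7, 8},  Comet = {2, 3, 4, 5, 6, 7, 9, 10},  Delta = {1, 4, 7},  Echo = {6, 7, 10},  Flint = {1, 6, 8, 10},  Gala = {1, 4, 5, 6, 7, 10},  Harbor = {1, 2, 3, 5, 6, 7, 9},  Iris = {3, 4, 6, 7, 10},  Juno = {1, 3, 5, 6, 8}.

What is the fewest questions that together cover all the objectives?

Bravo and Comet together: Bravo ∪ Comet = {1, 2, 3, 4, 5, 6, 7, 8, 9, 10} — every objective is covered.
No single question has all 10 objectives (the largest, Bravo, has 8), so 2 is optimal.

2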